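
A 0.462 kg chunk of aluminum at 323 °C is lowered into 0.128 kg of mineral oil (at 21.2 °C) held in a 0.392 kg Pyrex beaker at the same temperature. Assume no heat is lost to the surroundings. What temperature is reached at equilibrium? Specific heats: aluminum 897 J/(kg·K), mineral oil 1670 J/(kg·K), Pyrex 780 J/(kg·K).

T_f ≈ 155.1 °C

Heat gained plus heat lost sum to zero:
0.462·897·(T − 323) + 0.128·1670·(T − 21.2) + 0.392·780·(T − 21.2) = 0
933.93 T = 144870
T ≈ 155.12 °C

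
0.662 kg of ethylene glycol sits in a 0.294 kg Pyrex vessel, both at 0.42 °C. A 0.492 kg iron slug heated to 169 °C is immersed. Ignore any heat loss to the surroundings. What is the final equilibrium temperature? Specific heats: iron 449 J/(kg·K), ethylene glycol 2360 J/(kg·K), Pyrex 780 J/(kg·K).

Taking heat into each body as positive, Σ m c ΔT = 0:
0.492×449×(T − 169) + 0.662×2360×(T − 0.42) + 0.294×780×(T − 0.42) = 0
220.91(T − 169) + 1562.3(T − 0.42) + 229.32(T − 0.42) = 0
(220.91 + 1562.3 + 229.32) T = 220.91×169 + 1562.3×0.42 + 229.32×0.42
T = 38086/2012.5 ≈ 18.92 °C

T_f ≈ 18.9 °C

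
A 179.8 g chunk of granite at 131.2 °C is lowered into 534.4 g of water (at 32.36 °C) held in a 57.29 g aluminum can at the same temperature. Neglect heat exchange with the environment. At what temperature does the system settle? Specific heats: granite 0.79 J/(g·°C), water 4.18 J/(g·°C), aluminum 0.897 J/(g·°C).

T_f ≈ 38.1 °C

Energy conservation, ΣQ = 0:
179.8*0.79*(T − 131.2) + 534.4*4.18*(T − 32.36) + 57.29*0.897*(T − 32.36) = 0
(142.04 + 2233.8 + 51.39) T = 142.04*131.2 + 2233.8*32.36 + 51.39*32.36
T ≈ 38.14 °C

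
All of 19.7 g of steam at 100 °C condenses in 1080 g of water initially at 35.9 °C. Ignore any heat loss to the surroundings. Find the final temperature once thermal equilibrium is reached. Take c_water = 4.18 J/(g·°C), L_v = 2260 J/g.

Sum of m c ΔT and latent-heat terms is zero:
latent heat released on condensation: 19.7·2260 = 44522
  condensed water 100 °C→T: 82.35(T − 100)
  water warms: 1080·4.18·(T − 35.9) = 4514.4(T − 35.9)
4596.7 T = 44522 + 8234.6 + 162067 = 214824
T ≈ 46.73 °C (< 100 °C, so full condensation is consistent).

T_f ≈ 46.7 °C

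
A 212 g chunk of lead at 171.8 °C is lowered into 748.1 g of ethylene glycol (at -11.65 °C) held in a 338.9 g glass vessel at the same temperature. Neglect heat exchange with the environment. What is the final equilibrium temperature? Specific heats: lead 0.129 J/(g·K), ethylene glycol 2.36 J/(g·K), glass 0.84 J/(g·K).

T_f = Σ m_i c_i T_i / Σ m_i c_i:
T_f = (27.35×171.8 + 1765.5×(-11.65) + 284.68×(-11.65)) / (27.35 + 1765.5 + 284.68)
    = -19186 / 2077.5 ≈ -9.24 °C

T_f ≈ -9.2 °C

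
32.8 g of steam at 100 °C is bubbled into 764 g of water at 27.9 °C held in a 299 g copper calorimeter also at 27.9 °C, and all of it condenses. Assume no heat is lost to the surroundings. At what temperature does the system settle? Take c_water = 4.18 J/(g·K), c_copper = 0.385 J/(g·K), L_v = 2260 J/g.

T_f ≈ 52.3 °C

Taking heat into each body as positive, Σ m c ΔT = 0:
latent heat released on condensation: 32.8·2260 = 74128
  condensed water 100 °C→T: 137.1(T − 100)
  original water: 3193.5(T − 27.9)
  copper cup: 299·0.385·(T − 27.9) = 115.12(T − 27.9)
3445.7 T = 74128 + 13710 + 92311 = 180149
T ≈ 52.28 °C (< 100 °C, so full condensation is consistent).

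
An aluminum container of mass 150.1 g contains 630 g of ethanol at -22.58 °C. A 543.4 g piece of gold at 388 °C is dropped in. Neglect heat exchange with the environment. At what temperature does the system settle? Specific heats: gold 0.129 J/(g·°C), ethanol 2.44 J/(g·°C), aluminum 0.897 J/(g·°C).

Energy conservation, ΣQ = 0:
543.4×0.129×(T − 388) + 630×2.44×(T − (-22.58)) + 150.1×0.897×(T − (-22.58)) = 0
70.1(T − 388) + 1537.2(T − (-22.58)) + 134.64(T − (-22.58)) = 0
(70.1 + 1537.2 + 134.64) T = 70.1×388 + 1537.2×(-22.58) + 134.64×(-22.58)
T = -10552/1741.9 ≈ -6.06 °C

T_f ≈ -6.1 °C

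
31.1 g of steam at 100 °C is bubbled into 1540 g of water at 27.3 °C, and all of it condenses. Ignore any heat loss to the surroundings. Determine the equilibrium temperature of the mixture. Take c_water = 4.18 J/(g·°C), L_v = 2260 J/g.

T_f ≈ 39.4 °C

Energy conservation, ΣQ = 0:
latent heat released on condensation: 31.1·2260 = 70286
  condensate cools 100→T: 31.1·4.18·(T − 100) = 130(T − 100)
  water warms: 1540·4.18·(T − 27.3) = 6437.2(T − 27.3)
6567.2 T = 70286 + 13000 + 175736 = 259021
T ≈ 39.44 °C — below 100 °C, confirming all the steam condensed.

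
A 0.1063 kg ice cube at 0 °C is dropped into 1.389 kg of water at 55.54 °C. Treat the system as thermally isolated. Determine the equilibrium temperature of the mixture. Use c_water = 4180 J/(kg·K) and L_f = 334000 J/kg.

T_f ≈ 45.9 °C

Energy conservation, ΣQ = 0:
melt ice: 0.1063·334000 = 35504; warm the meltwater: 444.33 T; water: 5806(T − 55.54)
6250.4 T = 322466 − 35504 = 286962
T ≈ 45.91 °C — above 0 °C, consistent with complete melting.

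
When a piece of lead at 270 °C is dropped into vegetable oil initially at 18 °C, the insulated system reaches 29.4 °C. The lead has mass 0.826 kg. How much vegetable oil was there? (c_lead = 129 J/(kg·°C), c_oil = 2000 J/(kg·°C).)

m ≈ 1.12 kg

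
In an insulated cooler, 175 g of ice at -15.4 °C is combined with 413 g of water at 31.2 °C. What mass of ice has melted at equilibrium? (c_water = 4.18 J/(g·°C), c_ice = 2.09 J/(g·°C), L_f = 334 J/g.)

m_melted ≈ 144 g

Cooling the water to 0 °C releases 413·4.18·31.2 = 53862 J.
Of that, 175·2.09·15.4 = 5632.6 J goes to bring the ice to 0 °C, leaving 48229 J.
To melt every bit of ice: 175·334 = 58450 J.
Since 48229 < 58450 J, not all the ice melts; equilibrium is at 0 °C.
m_melted·334 = 48229  ⇒  m_melted ≈ 144.4 g.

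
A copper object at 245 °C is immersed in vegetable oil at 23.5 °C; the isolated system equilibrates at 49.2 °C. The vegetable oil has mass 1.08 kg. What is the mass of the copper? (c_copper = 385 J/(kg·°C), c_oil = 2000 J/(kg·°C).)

m ≈ 0.736 kg

Setting the total heat transfer to zero:
m·385·(49.2 − 245) + 1.08·2000·(49.2 − 23.5) = 0
-75383 m = -55512
m = -55512/-75383 ≈ 0.7364 kg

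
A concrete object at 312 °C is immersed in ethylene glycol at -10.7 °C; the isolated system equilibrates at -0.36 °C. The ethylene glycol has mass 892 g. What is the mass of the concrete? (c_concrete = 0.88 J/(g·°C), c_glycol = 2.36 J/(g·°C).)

m ≈ 79.2 g

Taking heat into each body as positive, Σ m c ΔT = 0:
m·0.88·(-0.36 − 312) + 892·2.36·(-0.36 − (-10.7)) = 0
-274.88 m = -21767
m = -21767/-274.88 ≈ 79.19 g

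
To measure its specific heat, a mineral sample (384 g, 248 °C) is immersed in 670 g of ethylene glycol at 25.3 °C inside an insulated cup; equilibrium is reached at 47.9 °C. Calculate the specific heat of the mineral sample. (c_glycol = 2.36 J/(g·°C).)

Heat lost by the mineral sample = heat gained by the glycol:
384·c·(248 − 47.9) = 670·2.36·(47.9 − 25.3)
76838 c = 35735  ⇒  c ≈ 0.4651 J/(g·°C)

c ≈ 0.465 J/(g·°C)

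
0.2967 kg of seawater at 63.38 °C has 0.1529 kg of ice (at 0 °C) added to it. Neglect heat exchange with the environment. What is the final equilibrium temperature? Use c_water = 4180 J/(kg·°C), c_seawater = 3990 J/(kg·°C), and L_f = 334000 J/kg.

Net heat exchanged in the isolated system is zero:
latent heat to melt: 0.1529·334000 = 51069; meltwater 0→T: 0.1529·4180·T = 639.12 T; seawater: 1183.8(T − 63.38)
1823 T = 75031 − 51069 = 23963
T ≈ 13.14 °C — above 0 °C, consistent with complete melting.

T_f ≈ 13.1 °C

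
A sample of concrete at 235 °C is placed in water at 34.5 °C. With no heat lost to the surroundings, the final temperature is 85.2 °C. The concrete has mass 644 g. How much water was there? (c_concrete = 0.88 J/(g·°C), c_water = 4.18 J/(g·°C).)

m ≈ 401 g

|Q_concrete| = |Q_water|:
644·0.88·(235 − 85.2) = m·4.18·(85.2 − 34.5)
211.93 m = 84895  ⇒  m ≈ 400.6 g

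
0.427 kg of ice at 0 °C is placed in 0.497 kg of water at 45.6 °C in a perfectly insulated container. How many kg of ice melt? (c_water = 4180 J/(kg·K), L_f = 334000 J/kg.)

m_melted ≈ 0.284 kg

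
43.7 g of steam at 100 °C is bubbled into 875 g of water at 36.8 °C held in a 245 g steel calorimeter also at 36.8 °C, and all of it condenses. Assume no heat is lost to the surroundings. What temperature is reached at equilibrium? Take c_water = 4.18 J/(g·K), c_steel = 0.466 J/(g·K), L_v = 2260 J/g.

T_f ≈ 64.7 °C

Conservation of energy gives ΣQ = 0:
condense steam: −43.7·2260 = −98762; condensate cools 100→T: 43.7·4.18·(T − 100) = 182.67(T − 100); water warms: 875·4.18·(T − 36.8) = 3657.5(T − 36.8); cup: 114.17(T − 36.8)
3954.3 T = 98762 + 18267 + 138797 = 255826
T ≈ 64.70 °C — below 100 °C, confirming all the steam condensed.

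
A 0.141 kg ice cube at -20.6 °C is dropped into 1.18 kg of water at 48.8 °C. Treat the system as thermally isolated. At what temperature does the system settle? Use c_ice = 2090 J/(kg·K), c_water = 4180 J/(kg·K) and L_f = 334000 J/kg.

Energy conservation, ΣQ = 0:
warm ice to 0 °C: 0.141·2090·(0 − (-20.6)) = 6070.6
  fusion: m_ice L_f = 0.141·334000 = 47094
  warm the meltwater: 589.38 T
  water cools: 1.18·4180·(T − 48.8) = 4932.4(T − 48.8)
5521.8 T = 240701 − 53165 = 187537
T ≈ 33.96 °C (positive, so assuming full melt was valid).

T_f ≈ 34.0 °C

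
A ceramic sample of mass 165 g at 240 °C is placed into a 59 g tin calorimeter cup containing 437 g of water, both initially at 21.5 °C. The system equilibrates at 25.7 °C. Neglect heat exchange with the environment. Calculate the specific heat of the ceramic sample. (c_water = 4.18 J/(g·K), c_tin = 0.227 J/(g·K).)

c ≈ 0.219 J/(g·K)

Net heat exchanged in the isolated system is zero:
165·c·(25.7 − 240) + 437·4.18·(25.7 − 21.5) + 59·0.227·(25.7 − 21.5) = 0
-35360 c = -7728.2
c = -7728.2/-35360 ≈ 0.2186 J/(g·K)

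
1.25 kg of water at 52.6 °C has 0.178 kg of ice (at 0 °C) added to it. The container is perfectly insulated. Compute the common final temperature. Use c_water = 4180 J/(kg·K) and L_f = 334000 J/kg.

T_f ≈ 36.1 °C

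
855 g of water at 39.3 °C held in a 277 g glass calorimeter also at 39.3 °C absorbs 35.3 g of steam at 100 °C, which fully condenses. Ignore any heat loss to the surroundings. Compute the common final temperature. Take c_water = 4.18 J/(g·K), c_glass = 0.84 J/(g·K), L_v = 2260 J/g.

T_f ≈ 61.7 °C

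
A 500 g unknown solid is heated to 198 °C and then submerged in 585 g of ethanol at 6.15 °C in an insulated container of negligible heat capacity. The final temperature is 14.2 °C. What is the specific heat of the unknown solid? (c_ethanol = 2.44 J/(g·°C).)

c ≈ 0.125 J/(g·°C)

Setting the total heat transfer to zero:
500·c·(14.2 − 198) + 585·2.44·(14.2 − 6.15) = 0
-91900 c = -11491
c = -11491/-91900 ≈ 0.125 J/(g·°C)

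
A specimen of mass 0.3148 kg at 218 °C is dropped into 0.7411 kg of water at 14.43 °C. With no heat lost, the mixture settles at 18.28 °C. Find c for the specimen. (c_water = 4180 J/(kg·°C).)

c ≈ 190 J/(kg·°C)

Heat lost by the specimen = heat gained by the water:
0.3148·c·(218 − 18.28) = 0.7411·4180·(18.28 − 14.43)
62.87 c = 11927  ⇒  c ≈ 189.7 J/(kg·°C)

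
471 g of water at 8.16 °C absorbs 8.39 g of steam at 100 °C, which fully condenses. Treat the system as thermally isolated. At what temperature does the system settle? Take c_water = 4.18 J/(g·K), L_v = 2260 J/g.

T_f ≈ 19.2 °C

Energy balance with sensible and latent terms:
steam→water at 100 °C releases m L_v = 8.39·2260 = 18961; condensed water 100 °C→T: 35.07(T − 100); original water: 1968.8(T − 8.16)
2003.9 T = 18961 + 3507 + 16065 = 38534
T ≈ 19.23 °C, under the boiling point, so the assumption holds.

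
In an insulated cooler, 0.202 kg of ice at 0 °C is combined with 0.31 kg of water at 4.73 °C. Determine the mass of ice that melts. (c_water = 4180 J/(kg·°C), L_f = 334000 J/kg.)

m_melted ≈ 0.0184 kg

Heat available from the water dropping to 0 °C: 0.31×4180×4.73 = 6129.1 J.
Fully melting the ice requires m_ice L_f = 0.202×334000 = 67468 J.
That's not enough to melt it all — equilibrium is at 0 °C with ice remaining.
m_melted×334000 = 6129.1  ⇒  m_melted ≈ 0.01835 kg.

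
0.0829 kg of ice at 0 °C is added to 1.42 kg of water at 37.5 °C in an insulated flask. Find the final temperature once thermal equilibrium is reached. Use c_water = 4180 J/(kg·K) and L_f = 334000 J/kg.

T_f ≈ 31.0 °C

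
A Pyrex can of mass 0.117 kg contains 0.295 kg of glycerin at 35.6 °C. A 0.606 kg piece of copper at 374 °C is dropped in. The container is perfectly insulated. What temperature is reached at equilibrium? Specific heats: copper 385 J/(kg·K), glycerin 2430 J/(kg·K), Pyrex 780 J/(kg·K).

T_f ≈ 111.4 °C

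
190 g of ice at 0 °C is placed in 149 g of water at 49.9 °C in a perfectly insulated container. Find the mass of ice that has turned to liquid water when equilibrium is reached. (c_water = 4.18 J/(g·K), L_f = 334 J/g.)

m_melted ≈ 93.1 g

Cooling the water to 0 °C releases 149·4.18·49.9 = 31079 J.
Fully melting the ice requires m_ice L_f = 190·334 = 63460 J.
Since 31079 < 63460 J, not all the ice melts; equilibrium is at 0 °C.
m_melted·334 = 31079  ⇒  m_melted ≈ 93.05 g.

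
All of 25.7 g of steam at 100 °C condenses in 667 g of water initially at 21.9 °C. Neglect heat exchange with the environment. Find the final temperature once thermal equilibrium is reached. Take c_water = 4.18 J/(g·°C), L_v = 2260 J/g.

Energy balance with sensible and latent terms:
steam→water at 100 °C releases m L_v = 25.7·2260 = 58082
  condensed water 100 °C→T: 107.43(T − 100)
  original water: 2788.1(T − 21.9)
2895.5 T = 58082 + 10743 + 61059 = 129883
T ≈ 44.86 °C — below 100 °C, confirming all the steam condensed.

T_f ≈ 44.9 °C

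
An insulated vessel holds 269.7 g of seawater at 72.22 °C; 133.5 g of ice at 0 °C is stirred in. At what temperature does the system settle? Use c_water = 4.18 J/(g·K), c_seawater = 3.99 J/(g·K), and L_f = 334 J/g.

Let T be the final temperature. ΣQ_i = 0:
melt ice: 133.5·334 = 44589; warm the meltwater: 558.03 T; seawater cools: 269.7·3.99·(T − 72.22) = 1076.1(T − 72.22)
1634.1 T = 77716 − 44589 = 33127
T ≈ 20.27 °C. Since T > 0 °C, the all-ice-melts assumption holds.

T_f ≈ 20.3 °C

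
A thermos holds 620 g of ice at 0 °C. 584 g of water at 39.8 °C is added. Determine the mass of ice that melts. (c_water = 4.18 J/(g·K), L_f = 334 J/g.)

Cooling the water to 0 °C releases 584×4.18×39.8 = 97157 J.
To melt every bit of ice: 620×334 = 207080 J.
97157 J < 207080 J, so only part of the ice melts and the system sits at 0 °C.
m_melted×334 = 97157  ⇒  m_melted ≈ 290.9 g.

m_melted ≈ 291 g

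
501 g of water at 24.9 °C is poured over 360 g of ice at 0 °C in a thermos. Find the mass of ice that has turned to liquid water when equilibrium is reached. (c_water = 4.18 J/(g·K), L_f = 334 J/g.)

Water can give up m c ΔT = 501·4.18·24.9 = 52145 J before reaching 0 °C.
To melt every bit of ice: 360·334 = 120240 J.
Since 52145 < 120240 J, not all the ice melts; equilibrium is at 0 °C.
m_melted·334 = 52145  ⇒  m_melted ≈ 156.1 g.

m_melted ≈ 156 g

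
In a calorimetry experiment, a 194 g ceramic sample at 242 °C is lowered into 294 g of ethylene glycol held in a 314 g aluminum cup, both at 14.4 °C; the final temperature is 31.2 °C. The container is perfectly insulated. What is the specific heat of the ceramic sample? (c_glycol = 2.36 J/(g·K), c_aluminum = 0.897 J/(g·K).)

Heat gained plus heat lost sum to zero:
194×c×(31.2 − 242) + 294×2.36×(31.2 − 14.4) + 314×0.897×(31.2 − 14.4) = 0
-40895 c = -16388
c = -16388/-40895 ≈ 0.4007 J/(g·K)

c ≈ 0.401 J/(g·K)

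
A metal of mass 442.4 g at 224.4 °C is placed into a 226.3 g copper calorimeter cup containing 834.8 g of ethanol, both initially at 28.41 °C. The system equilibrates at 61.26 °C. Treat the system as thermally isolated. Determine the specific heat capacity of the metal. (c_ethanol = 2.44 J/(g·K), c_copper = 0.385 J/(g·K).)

Conservation of energy gives ΣQ = 0:
442.4·c·(61.26 − 224.4) + 834.8·2.44·(61.26 − 28.41) + 226.3·0.385·(61.26 − 28.41) = 0
-72173 c = -69775
c = -69775/-72173 ≈ 0.9668 J/(g·K)

c ≈ 0.967 J/(g·K)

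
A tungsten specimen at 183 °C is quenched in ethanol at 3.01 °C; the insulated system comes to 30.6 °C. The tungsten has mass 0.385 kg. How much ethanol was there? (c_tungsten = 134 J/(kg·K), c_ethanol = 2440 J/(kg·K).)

|Q_tungsten| = |Q_ethanol|:
0.385·134·(183 − 30.6) = m·2440·(30.6 − 3.01)
67320 m = 7862.3  ⇒  m ≈ 0.1168 kg

m ≈ 0.117 kg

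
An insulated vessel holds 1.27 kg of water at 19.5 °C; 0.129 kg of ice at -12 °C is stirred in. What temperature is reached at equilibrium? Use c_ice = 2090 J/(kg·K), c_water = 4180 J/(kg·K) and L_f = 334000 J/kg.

Energy conservation, ΣQ = 0:
warm ice to 0 °C: 0.129·2090·(0 − (-12)) = 3235.3; fusion: m_ice L_f = 0.129·334000 = 43086; meltwater 0→T: 0.129·4180·T = 539.22 T; water cools: 1.27·4180·(T − 19.5) = 5308.6(T − 19.5)
5847.8 T = 103518 − 46321 = 57196
T ≈ 9.78 °C (positive, so assuming full melt was valid).

T_f ≈ 9.8 °C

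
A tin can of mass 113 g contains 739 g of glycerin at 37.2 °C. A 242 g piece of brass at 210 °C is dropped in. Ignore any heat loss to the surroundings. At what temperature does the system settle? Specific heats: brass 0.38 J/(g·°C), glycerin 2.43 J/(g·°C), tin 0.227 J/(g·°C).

Taking heat into each body as positive, Σ m c ΔT = 0:
242*0.38*(T − 210) + 739*2.43*(T − 37.2) + 113*0.227*(T − 37.2) = 0
1913.4 T = 87068
T ≈ 45.51 °C

T_f ≈ 45.5 °C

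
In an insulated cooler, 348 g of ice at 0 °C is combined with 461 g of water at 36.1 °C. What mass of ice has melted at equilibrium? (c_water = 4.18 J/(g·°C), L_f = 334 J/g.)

Heat available from the water dropping to 0 °C: 461×4.18×36.1 = 69564 J.
To melt every bit of ice: 348×334 = 116232 J.
69564 J < 116232 J, so only part of the ice melts and the system sits at 0 °C.
m_melt = 69564 / L_f = 208.3 g.

m_melted ≈ 208 g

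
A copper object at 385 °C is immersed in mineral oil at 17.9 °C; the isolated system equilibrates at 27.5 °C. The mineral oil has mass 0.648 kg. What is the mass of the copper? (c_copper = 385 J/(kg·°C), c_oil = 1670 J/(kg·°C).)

m ≈ 0.0755 kg

Heat lost by the copper = heat gained by the oil:
m·385·(385 − 27.5) = 0.648·1670·(27.5 − 17.9)
137638 m = 10389  ⇒  m ≈ 0.07548 kg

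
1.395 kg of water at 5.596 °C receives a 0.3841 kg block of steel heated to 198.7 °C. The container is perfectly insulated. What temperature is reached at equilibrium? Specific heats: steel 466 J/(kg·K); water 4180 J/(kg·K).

T_f ≈ 11.3 °C

T_f is the heat-capacity-weighted average of the initial temperatures:
T_f = (178.99*198.7 + 5831.1*5.596) / (178.99 + 5831.1)
    = 68196 / 6010.1 ≈ 11.35 °C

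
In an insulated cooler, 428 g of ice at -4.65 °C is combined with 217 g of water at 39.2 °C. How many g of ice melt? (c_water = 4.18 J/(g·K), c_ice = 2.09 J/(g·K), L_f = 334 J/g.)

Water can give up m c ΔT = 217×4.18×39.2 = 35557 J before reaching 0 °C.
Warming the ice to 0 °C takes 428×2.09×4.65 = 4159.5 J, leaving 31397 J for melting.
To melt every bit of ice: 428×334 = 142952 J.
That's not enough to melt it all — equilibrium is at 0 °C with ice remaining.
Mass melted = 31397/334 ≈ 94 g.

m_melted ≈ 94 g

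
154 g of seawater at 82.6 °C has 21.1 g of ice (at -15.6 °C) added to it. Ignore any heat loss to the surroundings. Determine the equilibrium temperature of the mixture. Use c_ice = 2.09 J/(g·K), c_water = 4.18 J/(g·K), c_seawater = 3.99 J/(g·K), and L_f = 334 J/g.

T_f ≈ 61.2 °C

Heat gained plus heat lost sum to zero:
warm ice to 0 °C: 21.1·2.09·(0 − (-15.6)) = 687.94; melt ice: 21.1·334 = 7047.4; warm the meltwater: 88.2 T; seawater: 614.46(T − 82.6)
702.66 T = 50754 − 7735.3 = 43019
T ≈ 61.22 °C — above 0 °C, consistent with complete melting.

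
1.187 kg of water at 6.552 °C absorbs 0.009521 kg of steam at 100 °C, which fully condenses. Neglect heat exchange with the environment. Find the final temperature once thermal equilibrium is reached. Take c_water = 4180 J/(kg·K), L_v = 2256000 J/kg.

Net heat exchanged in the isolated system is zero:
steam→water at 100 °C releases m L_v = 0.009521·2256000 = 21479; condensate cools 100→T: 0.009521·4180·(T − 100) = 39.8(T − 100); water warms: 1.187·4180·(T − 6.552) = 4961.7(T − 6.552)
5001.5 T = 21479 + 3979.8 + 32509 = 57968
T ≈ 11.59 °C — below 100 °C, confirming all the steam condensed.

T_f ≈ 11.6 °C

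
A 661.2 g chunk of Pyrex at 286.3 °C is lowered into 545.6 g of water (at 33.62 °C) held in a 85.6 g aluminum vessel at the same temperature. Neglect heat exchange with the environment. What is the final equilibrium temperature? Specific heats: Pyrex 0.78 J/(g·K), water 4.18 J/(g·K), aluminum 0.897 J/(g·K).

Setting the total heat transfer to zero:
661.2·0.78·(T − 286.3) + 545.6·4.18·(T − 33.62) + 85.6·0.897·(T − 33.62) = 0
515.74(T − 286.3) + 2280.6(T − 33.62) + 76.78(T − 33.62) = 0
2873.1 T = 226911
T ≈ 78.98 °C

T_f ≈ 79.0 °C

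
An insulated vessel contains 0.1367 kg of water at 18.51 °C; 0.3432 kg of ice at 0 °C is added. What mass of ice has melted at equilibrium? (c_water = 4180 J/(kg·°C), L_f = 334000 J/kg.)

Cooling the water to 0 °C releases 0.1367×4180×18.51 = 10577 J.
Fully melting the ice requires m_ice L_f = 0.3432×334000 = 114629 J.
That's not enough to melt it all — equilibrium is at 0 °C with ice remaining.
Mass melted = 10577/334000 ≈ 0.03167 kg.

m_melted ≈ 0.0317 kg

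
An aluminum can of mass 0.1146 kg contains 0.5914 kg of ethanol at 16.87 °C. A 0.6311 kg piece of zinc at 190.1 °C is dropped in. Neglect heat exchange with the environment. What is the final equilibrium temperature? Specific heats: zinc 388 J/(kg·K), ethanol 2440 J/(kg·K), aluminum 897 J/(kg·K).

Conservation of energy gives ΣQ = 0:
0.6311×388×(T − 190.1) + 0.5914×2440×(T − 16.87) + 0.1146×897×(T − 16.87) = 0
244.87(T − 190.1) + 1443(T − 16.87) + 102.8(T − 16.87) = 0
1790.7 T = 72627
T = 72627/1790.7 ≈ 40.56 °C

T_f ≈ 40.6 °C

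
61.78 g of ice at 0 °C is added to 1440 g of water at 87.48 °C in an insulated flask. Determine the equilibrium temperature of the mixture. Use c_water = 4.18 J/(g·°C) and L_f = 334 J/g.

T_f ≈ 80.6 °C

Heat gained plus heat lost sum to zero:
latent heat to melt: 61.78·334 = 20635; meltwater 0→T: 61.78·4.18·T = 258.24 T; water cools: 1440·4.18·(T − 87.48) = 6019.2(T − 87.48)
6277.4 T = 526560 − 20635 = 505925
T ≈ 80.59 °C. Since T > 0 °C, the all-ice-melts assumption holds.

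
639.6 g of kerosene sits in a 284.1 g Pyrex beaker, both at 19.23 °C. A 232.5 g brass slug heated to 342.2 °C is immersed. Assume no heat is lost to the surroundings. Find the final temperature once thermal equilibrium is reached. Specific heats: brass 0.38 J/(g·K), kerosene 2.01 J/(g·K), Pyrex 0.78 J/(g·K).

T_f ≈ 37.1 °C

Setting the total heat transfer to zero:
232.5×0.38×(T − 342.2) + 639.6×2.01×(T − 19.23) + 284.1×0.78×(T − 19.23) = 0
1595.5 T = 59217
T = 59217 / 1595.5 = 37.1 °C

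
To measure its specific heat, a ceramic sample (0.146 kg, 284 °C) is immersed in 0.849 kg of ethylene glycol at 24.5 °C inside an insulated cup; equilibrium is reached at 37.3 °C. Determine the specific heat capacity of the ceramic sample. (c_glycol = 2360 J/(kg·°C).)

Heat gained plus heat lost sum to zero:
0.146×c×(37.3 − 284) + 0.849×2360×(37.3 − 24.5) = 0
-36.02 c = -25647
c = -25647/-36.02 ≈ 712 J/(kg·°C)

c ≈ 712 J/(kg·°C)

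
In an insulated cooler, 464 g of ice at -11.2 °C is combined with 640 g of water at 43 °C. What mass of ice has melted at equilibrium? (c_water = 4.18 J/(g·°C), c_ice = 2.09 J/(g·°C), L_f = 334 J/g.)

m_melted ≈ 312 g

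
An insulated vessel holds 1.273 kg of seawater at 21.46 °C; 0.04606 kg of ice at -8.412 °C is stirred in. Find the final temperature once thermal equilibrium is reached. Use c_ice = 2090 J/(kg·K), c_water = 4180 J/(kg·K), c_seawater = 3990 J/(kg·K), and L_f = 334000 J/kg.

Sum of m c ΔT and latent-heat terms is zero:
warm ice to 0 °C: 0.04606×2090×(0 − (-8.412)) = 809.78
  latent heat to melt: 0.04606×334000 = 15384
  meltwater 0→T: 0.04606×4180×T = 192.53 T
  seawater: 5079.3(T − 21.46)
5271.8 T = 109001 − 16194 = 92807
T ≈ 17.60 °C. Since T > 0 °C, the all-ice-melts assumption holds.

T_f ≈ 17.6 °C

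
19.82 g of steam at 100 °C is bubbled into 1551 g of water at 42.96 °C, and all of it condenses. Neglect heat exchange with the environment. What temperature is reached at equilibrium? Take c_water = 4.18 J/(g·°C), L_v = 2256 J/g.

T_f ≈ 50.5 °C

Sum of m c ΔT and latent-heat terms is zero:
latent heat released on condensation: 19.82·2256 = 44714
  condensate cools 100→T: 19.82·4.18·(T − 100) = 82.85(T − 100)
  water warms: 1551·4.18·(T − 42.96) = 6483.2(T − 42.96)
6566 T = 44714 + 8284.8 + 278517 = 331516
T ≈ 50.49 °C — below 100 °C, confirming all the steam condensed.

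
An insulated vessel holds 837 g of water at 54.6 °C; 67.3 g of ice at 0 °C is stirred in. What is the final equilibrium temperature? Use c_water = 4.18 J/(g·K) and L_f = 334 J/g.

T_f ≈ 44.6 °C

Setting the total heat transfer to zero:
fusion: m_ice L_f = 67.3·334 = 22478; meltwater 0→T: 67.3·4.18·T = 281.31 T; water: 3498.7(T − 54.6)
3780 T = 191027 − 22478 = 168549
T ≈ 44.59 °C (positive, so assuming full melt was valid).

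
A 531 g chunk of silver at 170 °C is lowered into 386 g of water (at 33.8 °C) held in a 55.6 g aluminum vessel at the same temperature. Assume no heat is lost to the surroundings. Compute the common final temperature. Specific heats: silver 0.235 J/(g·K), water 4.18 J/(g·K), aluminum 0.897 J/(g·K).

Conservation of energy gives ΣQ = 0:
531*0.235*(T − 170) + 386*4.18*(T − 33.8) + 55.6*0.897*(T − 33.8) = 0
(124.78 + 1613.5 + 49.87) T = 124.78*170 + 1613.5*33.8 + 49.87*33.8
T = 77435/1788.1 ≈ 43.30 °C

T_f ≈ 43.3 °C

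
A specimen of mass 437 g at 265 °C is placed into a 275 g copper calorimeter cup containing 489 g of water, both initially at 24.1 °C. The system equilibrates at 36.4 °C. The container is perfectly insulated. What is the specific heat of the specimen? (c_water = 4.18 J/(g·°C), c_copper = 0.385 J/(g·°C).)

Net heat exchanged in the isolated system is zero:
437×c×(36.4 − 265) + 489×4.18×(36.4 − 24.1) + 275×0.385×(36.4 − 24.1) = 0
-99898 c = -26444
c = -26444/-99898 ≈ 0.2647 J/(g·°C)

c ≈ 0.265 J/(g·°C)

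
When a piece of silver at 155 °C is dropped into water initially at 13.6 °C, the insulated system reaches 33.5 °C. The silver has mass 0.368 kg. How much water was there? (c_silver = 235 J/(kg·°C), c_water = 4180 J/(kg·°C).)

m ≈ 0.126 kg

Setting the total heat transfer to zero:
0.368×235×(33.5 − 155) + m×4180×(33.5 − 13.6) = 0
83182 m = 10507
m = 10507/83182 ≈ 0.1263 kg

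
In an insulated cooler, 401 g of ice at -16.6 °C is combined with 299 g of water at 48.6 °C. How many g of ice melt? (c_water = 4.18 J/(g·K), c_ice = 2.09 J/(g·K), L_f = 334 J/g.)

m_melted ≈ 140 g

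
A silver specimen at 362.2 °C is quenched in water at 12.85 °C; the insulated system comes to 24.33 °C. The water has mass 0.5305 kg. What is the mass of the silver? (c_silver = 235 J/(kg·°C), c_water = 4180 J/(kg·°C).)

m ≈ 0.321 kg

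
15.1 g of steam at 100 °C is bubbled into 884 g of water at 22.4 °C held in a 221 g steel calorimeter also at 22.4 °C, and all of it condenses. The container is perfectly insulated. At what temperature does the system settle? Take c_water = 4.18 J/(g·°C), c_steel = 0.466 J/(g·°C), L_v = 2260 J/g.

Net heat exchanged in the isolated system is zero:
steam→water at 100 °C releases m L_v = 15.1·2260 = 34126; condensate cools 100→T: 15.1·4.18·(T − 100) = 63.12(T − 100); water warms: 884·4.18·(T − 22.4) = 3695.1(T − 22.4); steel cup: 221·0.466·(T − 22.4) = 102.99(T − 22.4)
3861.2 T = 34126 + 6311.8 + 85078 = 125515
T ≈ 32.51 °C — below 100 °C, confirming all the steam condensed.

T_f ≈ 32.5 °C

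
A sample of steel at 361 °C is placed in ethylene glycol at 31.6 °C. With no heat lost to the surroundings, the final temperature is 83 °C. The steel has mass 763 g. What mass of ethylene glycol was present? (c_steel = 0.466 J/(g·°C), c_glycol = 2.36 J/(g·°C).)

Conservation of energy gives ΣQ = 0:
763×0.466×(83 − 361) + m×2.36×(83 − 31.6) = 0
121.3 m = 98845
m = 98845/121.3 ≈ 814.9 g

m ≈ 815 g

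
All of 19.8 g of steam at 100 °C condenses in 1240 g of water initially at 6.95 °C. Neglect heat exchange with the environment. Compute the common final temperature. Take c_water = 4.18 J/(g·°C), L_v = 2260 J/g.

Sum of m c ΔT and latent-heat terms is zero:
steam→water at 100 °C releases m L_v = 19.8×2260 = 44748; condensed water 100 °C→T: 82.76(T − 100); original water: 5183.2(T − 6.95)
5266 T = 44748 + 8276.4 + 36023 = 89048
T ≈ 16.91 °C (< 100 °C, so full condensation is consistent).

T_f ≈ 16.9 °C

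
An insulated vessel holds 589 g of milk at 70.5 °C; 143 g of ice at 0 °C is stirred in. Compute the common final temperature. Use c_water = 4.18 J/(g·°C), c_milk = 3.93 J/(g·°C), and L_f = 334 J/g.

Taking heat into each body as positive, Σ m c ΔT = 0:
melt ice: 143·334 = 47762; warm the meltwater: 597.74 T; milk cools: 589·3.93·(T − 70.5) = 2314.8(T − 70.5)
2912.5 T = 163191 − 47762 = 115429
T ≈ 39.63 °C (positive, so assuming full melt was valid).

T_f ≈ 39.6 °C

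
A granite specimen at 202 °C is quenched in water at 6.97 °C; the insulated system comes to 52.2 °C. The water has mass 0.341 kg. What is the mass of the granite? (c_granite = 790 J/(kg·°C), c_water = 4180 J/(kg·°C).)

m ≈ 0.545 kg

Heat lost by the granite = heat gained by the water:
m·790·(202 − 52.2) = 0.341·4180·(52.2 − 6.97)
118342 m = 64470  ⇒  m ≈ 0.5448 kg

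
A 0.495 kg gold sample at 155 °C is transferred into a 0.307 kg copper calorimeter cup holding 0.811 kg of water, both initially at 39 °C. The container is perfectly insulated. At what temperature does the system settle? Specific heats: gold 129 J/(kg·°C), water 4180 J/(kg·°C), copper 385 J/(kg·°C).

T_f ≈ 41.1 °C

Taking heat into each body as positive, Σ m c ΔT = 0:
0.495·129·(T − 155) + 0.811·4180·(T − 39) + 0.307·385·(T − 39) = 0
63.85(T − 155) + 3390(T − 39) + 118.19(T − 39) = 0
3572 T = 146716
T ≈ 41.07 °C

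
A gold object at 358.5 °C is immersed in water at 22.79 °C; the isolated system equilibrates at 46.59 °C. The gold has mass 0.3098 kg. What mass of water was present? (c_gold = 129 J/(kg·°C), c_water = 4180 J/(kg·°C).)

Net heat exchanged in the isolated system is zero:
0.3098·129·(46.59 − 358.5) + m·4180·(46.59 − 22.79) = 0
99484 m = 12465
m = 12465/99484 ≈ 0.1253 kg

m ≈ 0.125 kg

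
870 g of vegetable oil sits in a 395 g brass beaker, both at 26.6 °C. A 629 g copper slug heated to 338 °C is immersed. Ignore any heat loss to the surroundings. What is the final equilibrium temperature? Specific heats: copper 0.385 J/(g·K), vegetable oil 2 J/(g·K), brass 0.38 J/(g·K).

T_f ≈ 62.0 °C

T_f is the heat-capacity-weighted average of the initial temperatures:
T_f = (242.16·338 + 1740·26.6 + 150.1·26.6) / (242.16 + 1740 + 150.1)
    = 132128 / 2132.3 ≈ 61.97 °C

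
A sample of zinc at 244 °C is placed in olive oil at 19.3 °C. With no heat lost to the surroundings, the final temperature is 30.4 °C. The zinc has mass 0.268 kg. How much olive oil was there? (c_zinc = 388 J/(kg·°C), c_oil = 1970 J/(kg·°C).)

|Q_zinc| = |Q_oil|:
0.268×388×(244 − 30.4) = m×1970×(30.4 − 19.3)
21867 m = 22211  ⇒  m ≈ 1.016 kg

m ≈ 1.02 kg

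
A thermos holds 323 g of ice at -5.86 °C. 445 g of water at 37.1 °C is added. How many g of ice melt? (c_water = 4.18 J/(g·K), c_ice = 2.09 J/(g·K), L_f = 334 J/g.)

Cooling the water to 0 °C releases 445×4.18×37.1 = 69010 J.
Warming the ice to 0 °C takes 323×2.09×5.86 = 3955.9 J, leaving 65054 J for melting.
Melting all 323 g of ice would need 323×334 = 107882 J.
That's not enough to melt it all — equilibrium is at 0 °C with ice remaining.
Mass melted = 65054/334 ≈ 194.8 g.

m_melted ≈ 195 g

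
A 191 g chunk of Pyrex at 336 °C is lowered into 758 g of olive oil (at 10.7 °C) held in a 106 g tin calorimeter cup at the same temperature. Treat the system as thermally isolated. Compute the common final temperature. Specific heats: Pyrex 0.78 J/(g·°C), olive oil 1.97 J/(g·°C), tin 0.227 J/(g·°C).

T_f ≈ 39.8 °C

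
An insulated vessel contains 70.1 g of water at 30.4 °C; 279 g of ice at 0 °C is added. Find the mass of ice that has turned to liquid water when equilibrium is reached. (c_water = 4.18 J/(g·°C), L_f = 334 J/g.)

m_melted ≈ 26.7 g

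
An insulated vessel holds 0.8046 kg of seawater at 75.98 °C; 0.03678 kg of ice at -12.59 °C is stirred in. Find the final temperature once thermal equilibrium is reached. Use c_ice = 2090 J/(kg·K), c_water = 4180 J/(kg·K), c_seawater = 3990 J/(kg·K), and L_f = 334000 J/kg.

Heat gained plus heat lost sum to zero:
warm ice to 0 °C: 0.03678×2090×(0 − (-12.59)) = 967.8
  melt ice: 0.03678×334000 = 12285
  warm the meltwater: 153.74 T
  seawater cools: 0.8046×3990×(T − 75.98) = 3210.4(T − 75.98)
3364.1 T = 243923 − 13252 = 230670
T ≈ 68.57 °C — above 0 °C, consistent with complete melting.

T_f ≈ 68.6 °C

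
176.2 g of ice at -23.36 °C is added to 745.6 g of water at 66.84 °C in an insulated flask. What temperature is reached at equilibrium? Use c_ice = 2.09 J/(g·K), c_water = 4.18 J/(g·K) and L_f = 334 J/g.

T_f ≈ 36.6 °C

Let T be the final temperature. ΣQ_i = 0:
warm ice to 0 °C: 176.2·2.09·(0 − (-23.36)) = 8602.5; melt ice: 176.2·334 = 58851; meltwater 0→T: 176.2·4.18·T = 736.52 T; water cools: 745.6·4.18·(T − 66.84) = 3116.6(T − 66.84)
3853.1 T = 208314 − 67453 = 140861
T ≈ 36.56 °C. Since T > 0 °C, the all-ice-melts assumption holds.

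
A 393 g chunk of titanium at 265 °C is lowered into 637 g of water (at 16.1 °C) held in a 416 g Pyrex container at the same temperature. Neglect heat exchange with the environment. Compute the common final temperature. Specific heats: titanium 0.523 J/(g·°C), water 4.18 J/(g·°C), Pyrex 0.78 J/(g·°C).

T_f ≈ 32.1 °C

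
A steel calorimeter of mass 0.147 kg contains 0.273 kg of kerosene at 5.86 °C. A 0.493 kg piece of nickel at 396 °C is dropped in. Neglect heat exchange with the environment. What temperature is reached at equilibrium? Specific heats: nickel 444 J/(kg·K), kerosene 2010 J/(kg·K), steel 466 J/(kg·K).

T_f ≈ 108.0 °C

Let T be the final temperature. ΣQ_i = 0:
0.493·444·(T − 396) + 0.273·2010·(T − 5.86) + 0.147·466·(T − 5.86) = 0
(218.89 + 548.73 + 68.5) T = 218.89·396 + 548.73·5.86 + 68.5·5.86
T = 90298 / 836.12 = 108 °C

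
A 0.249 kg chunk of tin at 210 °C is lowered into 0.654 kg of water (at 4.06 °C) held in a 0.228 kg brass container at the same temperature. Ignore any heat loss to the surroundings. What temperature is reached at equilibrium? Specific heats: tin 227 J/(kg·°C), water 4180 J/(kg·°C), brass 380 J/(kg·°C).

T_f ≈ 8.1 °C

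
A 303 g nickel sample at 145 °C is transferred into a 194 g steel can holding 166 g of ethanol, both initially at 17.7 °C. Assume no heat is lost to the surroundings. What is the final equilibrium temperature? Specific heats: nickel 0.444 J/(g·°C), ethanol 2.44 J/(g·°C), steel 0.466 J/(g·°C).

T_f = Σ m_i c_i T_i / Σ m_i c_i:
T_f = (134.53*145 + 405.04*17.7 + 90.4*17.7) / (134.53 + 405.04 + 90.4)
    = 28276 / 629.98 ≈ 44.89 °C

T_f ≈ 44.9 °C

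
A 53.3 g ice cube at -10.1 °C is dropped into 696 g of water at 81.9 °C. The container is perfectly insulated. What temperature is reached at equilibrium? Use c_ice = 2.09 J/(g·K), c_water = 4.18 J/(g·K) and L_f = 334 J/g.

T_f ≈ 70.0 °C

Energy balance with sensible and latent terms:
warm ice to 0 °C: 53.3×2.09×(0 − (-10.1)) = 1125.1; latent heat to melt: 53.3×334 = 17802; warm the meltwater: 222.79 T; water: 2909.3(T − 81.9)
3132.1 T = 238270 − 18927 = 219343
T ≈ 70.03 °C — above 0 °C, consistent with complete melting.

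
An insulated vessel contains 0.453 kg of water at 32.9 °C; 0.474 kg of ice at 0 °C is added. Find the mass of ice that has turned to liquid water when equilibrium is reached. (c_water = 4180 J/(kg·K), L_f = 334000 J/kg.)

m_melted ≈ 0.187 kg

Heat available from the water dropping to 0 °C: 0.453×4180×32.9 = 62297 J.
Melting all 0.474 kg of ice would need 0.474×334000 = 158316 J.
Since 62297 < 158316 J, not all the ice melts; equilibrium is at 0 °C.
m_melted×334000 = 62297  ⇒  m_melted ≈ 0.1865 kg.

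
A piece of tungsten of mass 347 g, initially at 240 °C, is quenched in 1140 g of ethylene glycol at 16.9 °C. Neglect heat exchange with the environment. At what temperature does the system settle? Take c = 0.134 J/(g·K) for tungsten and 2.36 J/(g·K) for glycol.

Setting the total heat transfer to zero:
347·0.134·(T − 240) + 1140·2.36·(T − 16.9) = 0
46.5(T − 240) + 2690.4(T − 16.9) = 0
2736.9 T = 56627
T ≈ 20.69 °C

T_f ≈ 20.7 °C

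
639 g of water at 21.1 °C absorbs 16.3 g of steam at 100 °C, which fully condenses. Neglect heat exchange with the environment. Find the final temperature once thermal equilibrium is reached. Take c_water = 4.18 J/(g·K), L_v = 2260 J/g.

Let T be the final temperature. ΣQ_i = 0:
latent heat released on condensation: 16.3·2260 = 36838; condensate cools 100→T: 16.3·4.18·(T − 100) = 68.13(T − 100); water warms: 639·4.18·(T − 21.1) = 2671(T − 21.1)
2739.2 T = 36838 + 6813.4 + 56359 = 100010
T ≈ 36.51 °C, under the boiling point, so the assumption holds.

T_f ≈ 36.5 °C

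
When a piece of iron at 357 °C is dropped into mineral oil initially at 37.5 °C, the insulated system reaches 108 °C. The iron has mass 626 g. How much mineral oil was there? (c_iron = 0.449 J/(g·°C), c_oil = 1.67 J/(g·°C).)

Energy conservation, ΣQ = 0:
626·0.449·(108 − 357) + m·1.67·(108 − 37.5) = 0
117.73 m = 69987
m = 69987/117.73 ≈ 594.4 g

m ≈ 594 g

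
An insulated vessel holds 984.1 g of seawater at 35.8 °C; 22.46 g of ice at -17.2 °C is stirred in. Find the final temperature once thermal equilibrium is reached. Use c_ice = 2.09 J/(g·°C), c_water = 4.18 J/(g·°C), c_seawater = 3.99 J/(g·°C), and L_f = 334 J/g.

Conservation of energy gives ΣQ = 0:
ice -17.2→0 °C: 22.46×2.09×17.2 = 807.39
  latent heat to melt: 22.46×334 = 7501.6
  meltwater 0→T: 22.46×4.18×T = 93.88 T
  seawater cools: 984.1×3.99×(T − 35.8) = 3926.6(T − 35.8)
4020.4 T = 140571 − 8309 = 132262
T ≈ 32.90 °C — above 0 °C, consistent with complete melting.

T_f ≈ 32.9 °C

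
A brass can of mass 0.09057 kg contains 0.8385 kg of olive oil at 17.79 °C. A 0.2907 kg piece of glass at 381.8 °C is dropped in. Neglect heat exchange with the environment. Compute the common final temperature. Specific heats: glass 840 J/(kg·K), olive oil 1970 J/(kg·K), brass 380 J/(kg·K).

Conservation of energy gives ΣQ = 0:
0.2907×840×(T − 381.8) + 0.8385×1970×(T − 17.79) + 0.09057×380×(T − 17.79) = 0
244.19(T − 381.8) + 1651.8(T − 17.79) + 34.42(T − 17.79) = 0
1930.4 T = 123230
T = 123230/1930.4 ≈ 63.83 °C

T_f ≈ 63.8 °C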